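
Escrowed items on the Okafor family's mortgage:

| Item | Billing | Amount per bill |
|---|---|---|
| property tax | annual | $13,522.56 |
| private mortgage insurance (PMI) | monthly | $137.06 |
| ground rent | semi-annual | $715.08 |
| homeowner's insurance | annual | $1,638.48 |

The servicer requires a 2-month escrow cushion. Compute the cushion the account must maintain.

$3,039.32

Property tax — $13,522.56/yr
Private mortgage insurance (PMI) — $137.06 × 12 = $1,644.72/yr
Ground rent — $715.08 × 2 = $1,430.16/yr
Homeowner's insurance — $1,638.48/yr
Annual escrow total = $13,522.56 + $1,644.72 + $1,430.16 + $1,638.48 = $18,235.92
Per month = $18,235.92 / 12 = $1,519.66
Reserve = 2 × $1,519.66 = $3,039.32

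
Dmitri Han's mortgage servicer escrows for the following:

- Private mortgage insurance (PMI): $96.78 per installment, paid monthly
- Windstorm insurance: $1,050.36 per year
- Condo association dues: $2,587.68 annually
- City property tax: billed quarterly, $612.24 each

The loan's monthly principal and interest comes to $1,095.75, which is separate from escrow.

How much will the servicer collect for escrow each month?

$604.03

Private mortgage insurance (PMI) — $96.78 × 12 = $1,161.36
Windstorm insurance — $1,050.36
Condo association dues — $2,587.68
City property tax — $612.24 × 4 = $2,448.96
Total annual escrow = $7,248.36
Per month = $7,248.36 ÷ 12 = $604.03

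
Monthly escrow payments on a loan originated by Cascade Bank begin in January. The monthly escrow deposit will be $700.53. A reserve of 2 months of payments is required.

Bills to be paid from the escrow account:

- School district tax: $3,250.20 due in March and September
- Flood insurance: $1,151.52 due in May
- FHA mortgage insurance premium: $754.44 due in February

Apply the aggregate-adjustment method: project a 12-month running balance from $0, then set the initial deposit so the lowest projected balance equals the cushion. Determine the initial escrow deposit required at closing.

Cushion = 2 × $700.53 = $1,401.06
Trial balance (start $0, +$700.53 each month, − disbursements):
  Jan: +$700.53 → $700.53
  Feb: +$700.53 − $754.44 → $646.62
  Mar: +$700.53 − $3,250.20 → -$1,903.05
  Apr: +$700.53 → -$1,202.52
  May: +$700.53 − $1,151.52 → -$1,653.51
  Jun: +$700.53 → -$952.98
  Jul: +$700.53 → -$252.45
  Aug: +$700.53 → $448.08
  Sep: +$700.53 − $3,250.20 → -$2,101.59
  Oct: +$700.53 → -$1,401.06
  Nov: +$700.53 → -$700.53
  Dec: +$700.53 → $0.00
Lowest trial balance = -$2,101.59 (Sep)
Initial deposit = cushion − low point = $1,401.06 − (-$2,101.59) = $3,502.65

$3,502.65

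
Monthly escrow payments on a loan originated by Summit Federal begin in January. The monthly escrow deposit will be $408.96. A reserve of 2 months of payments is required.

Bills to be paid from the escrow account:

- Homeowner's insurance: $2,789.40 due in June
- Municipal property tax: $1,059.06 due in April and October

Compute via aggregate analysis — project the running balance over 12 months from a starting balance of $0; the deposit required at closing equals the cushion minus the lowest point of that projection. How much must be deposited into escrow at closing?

$2,212.62

Cushion = 2 × $408.96 = $817.92
Trial balance (start $0, +$408.96 each month, − disbursements):
  Jan: +$408.96 → $408.96
  Feb: +$408.96 → $817.92
  Mar: +$408.96 → $1,226.88
  Apr: +$408.96 − $1,059.06 → $576.78
  May: +$408.96 → $985.74
  Jun: +$408.96 − $2,789.40 → -$1,394.70
  Jul: +$408.96 → -$985.74
  Aug: +$408.96 → -$576.78
  Sep: +$408.96 → -$167.82
  Oct: +$408.96 − $1,059.06 → -$817.92
  Nov: +$408.96 → -$408.96
  Dec: +$408.96 → $0.00
Lowest trial balance = -$1,394.70 (Jun)
Initial deposit = cushion − low point = $817.92 − (-$1,394.70) = $2,212.62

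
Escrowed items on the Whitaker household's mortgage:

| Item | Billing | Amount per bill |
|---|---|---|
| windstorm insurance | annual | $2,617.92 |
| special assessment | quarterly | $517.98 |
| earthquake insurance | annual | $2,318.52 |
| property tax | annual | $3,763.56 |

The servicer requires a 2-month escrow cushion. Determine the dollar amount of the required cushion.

$1,795.32

Windstorm insurance: $2,617.92/yr
Special assessment: $517.98 × 4 = $2,071.92/yr
Earthquake insurance: $2,318.52/yr
Property tax: $3,763.56/yr
Annual escrow total = $10,771.92
Base monthly escrow = $10,771.92 / 12 = $897.66
Reserve = 2 × $897.66 = $1,795.32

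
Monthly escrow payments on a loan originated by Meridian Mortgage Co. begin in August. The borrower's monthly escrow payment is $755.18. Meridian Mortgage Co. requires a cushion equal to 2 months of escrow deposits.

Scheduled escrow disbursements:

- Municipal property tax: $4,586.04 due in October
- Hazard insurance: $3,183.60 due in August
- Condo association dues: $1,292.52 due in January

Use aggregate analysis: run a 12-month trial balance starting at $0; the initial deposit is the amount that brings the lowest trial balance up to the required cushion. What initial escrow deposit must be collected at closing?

Cushion = 2 × $755.18 = $1,510.36
Trial balance (start $0, +$755.18 each month, − disbursements):
  Aug: +$755.18 − $3,183.60 → -$2,428.42
  Sep: +$755.18 → -$1,673.24
  Oct: +$755.18 − $4,586.04 → -$5,504.10
  Nov: +$755.18 → -$4,748.92
  Dec: +$755.18 → -$3,993.74
  Jan: +$755.18 − $1,292.52 → -$4,531.08
  Feb: +$755.18 → -$3,775.90
  Mar: +$755.18 → -$3,020.72
  Apr: +$755.18 → -$2,265.54
  May: +$755.18 → -$1,510.36
  Jun: +$755.18 → -$755.18
  Jul: +$755.18 → $0.00
Lowest trial balance = -$5,504.10 (Oct)
Initial deposit = cushion − low point = $1,510.36 − (-$5,504.10) = $7,014.46

$7,014.46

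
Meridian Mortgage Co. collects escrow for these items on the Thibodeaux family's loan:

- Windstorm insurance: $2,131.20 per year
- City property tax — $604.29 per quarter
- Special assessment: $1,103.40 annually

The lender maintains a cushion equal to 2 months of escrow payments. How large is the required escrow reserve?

$941.96

Windstorm insurance — $2,131.20/yr
City property tax — $604.29 × 4 = $2,417.16/yr
Special assessment — $1,103.40/yr
Yearly total = $5,651.76
Monthly escrow = $5,651.76 / 12 = $470.98
Reserve = 2 × $470.98 = $941.96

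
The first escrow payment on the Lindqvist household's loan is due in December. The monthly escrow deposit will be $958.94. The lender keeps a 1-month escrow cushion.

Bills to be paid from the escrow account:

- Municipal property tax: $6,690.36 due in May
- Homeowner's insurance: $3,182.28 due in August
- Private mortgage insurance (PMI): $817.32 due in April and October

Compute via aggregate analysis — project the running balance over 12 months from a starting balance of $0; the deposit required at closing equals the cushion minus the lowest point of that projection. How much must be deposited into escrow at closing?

$3,018.44

Cushion = 1 × $958.94 = $958.94
Trial balance (start $0, +$958.94 each month, − disbursements):
  Dec: +$958.94 → $958.94
  Jan: +$958.94 → $1,917.88
  Feb: +$958.94 → $2,876.82
  Mar: +$958.94 → $3,835.76
  Apr: +$958.94 − $817.32 → $3,977.38
  May: +$958.94 − $6,690.36 → -$1,754.04
  Jun: +$958.94 → -$795.10
  Jul: +$958.94 → $163.84
  Aug: +$958.94 − $3,182.28 → -$2,059.50
  Sep: +$958.94 → -$1,100.56
  Oct: +$958.94 − $817.32 → -$958.94
  Nov: +$958.94 → $0.00
Lowest trial balance = -$2,059.50 (Aug)
Initial deposit = cushion − low point = $958.94 − (-$2,059.50) = $3,018.44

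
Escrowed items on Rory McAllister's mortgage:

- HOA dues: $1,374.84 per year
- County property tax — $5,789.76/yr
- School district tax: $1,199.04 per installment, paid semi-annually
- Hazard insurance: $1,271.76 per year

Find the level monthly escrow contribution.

HOA dues: $1,374.84/yr
County property tax: $5,789.76/yr
School district tax: $1,199.04 × 2 = $2,398.08/yr
Hazard insurance: $1,271.76/yr
Total annual escrow = $1,374.84 + $5,789.76 + $2,398.08 + $1,271.76 = $10,834.44
Per month = $10,834.44 / 12 = $902.87

$902.87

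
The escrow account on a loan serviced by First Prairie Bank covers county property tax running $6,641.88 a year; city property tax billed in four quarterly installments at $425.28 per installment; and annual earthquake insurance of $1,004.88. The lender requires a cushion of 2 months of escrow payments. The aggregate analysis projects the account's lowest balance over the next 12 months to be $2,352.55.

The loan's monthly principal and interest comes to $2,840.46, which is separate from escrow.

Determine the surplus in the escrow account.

County property tax — $6,641.88/yr
City property tax — $425.28 × 4 = $1,701.12/yr
Earthquake insurance — $1,004.88/yr
Yearly total = $9,347.88
Per month = $9,347.88 / 12 = $778.99
Required reserve = 2 × $778.99 = $1,557.98
Surplus = $2,352.55 − $1,557.98 = $794.57

$794.57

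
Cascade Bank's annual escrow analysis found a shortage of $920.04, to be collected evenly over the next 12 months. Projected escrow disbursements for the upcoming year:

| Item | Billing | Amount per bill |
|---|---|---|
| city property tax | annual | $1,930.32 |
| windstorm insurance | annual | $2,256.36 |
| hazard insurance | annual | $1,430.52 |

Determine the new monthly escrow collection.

$544.77

City property tax: $1,930.32/yr
Windstorm insurance: $2,256.36/yr
Hazard insurance: $1,430.52/yr
Total annual escrow = $5,617.20
Per month = $5,617.20 / 12 = $468.10
Shortage spread = $920.04 ÷ 12 = $76.67/mo
Adjusted monthly = $468.10 + $76.67 = $544.77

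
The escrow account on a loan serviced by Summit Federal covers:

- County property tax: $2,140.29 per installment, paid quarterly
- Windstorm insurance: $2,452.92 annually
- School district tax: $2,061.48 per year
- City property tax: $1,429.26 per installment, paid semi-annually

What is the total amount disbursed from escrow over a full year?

County property tax = $2,140.29 × 4 = $8,561.16 per year
Windstorm insurance = $2,452.92 per year
School district tax = $2,061.48 per year
City property tax = $1,429.26 × 2 = $2,858.52 per year
Total annual escrow = $8,561.16 + $2,452.92 + $2,061.48 + $2,858.52 = $15,934.08

$15,934.08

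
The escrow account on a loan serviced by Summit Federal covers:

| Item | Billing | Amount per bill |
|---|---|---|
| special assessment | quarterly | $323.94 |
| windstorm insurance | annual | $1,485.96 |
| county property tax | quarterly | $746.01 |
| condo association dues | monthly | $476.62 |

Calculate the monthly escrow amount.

$957.10

Special assessment: $323.94 × 4 = $1,295.76 annually
Windstorm insurance: $1,485.96 annually
County property tax: $746.01 × 4 = $2,984.04 annually
Condo association dues: $476.62 × 12 = $5,719.44 annually
Yearly total = $1,295.76 + $1,485.96 + $2,984.04 + $5,719.44 = $11,485.20
Per month = $11,485.20 / 12 = $957.10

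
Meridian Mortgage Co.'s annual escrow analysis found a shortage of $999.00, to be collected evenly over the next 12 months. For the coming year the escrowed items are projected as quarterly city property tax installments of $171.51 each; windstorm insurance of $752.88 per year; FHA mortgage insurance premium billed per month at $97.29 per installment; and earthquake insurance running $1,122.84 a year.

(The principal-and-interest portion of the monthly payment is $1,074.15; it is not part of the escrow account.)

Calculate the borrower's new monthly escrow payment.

$394.02

City property tax — $171.51 × 4 = $686.04
Windstorm insurance — $752.88
FHA mortgage insurance premium — $97.29 × 12 = $1,167.48
Earthquake insurance — $1,122.84
Combined annual = $686.04 + $752.88 + $1,167.48 + $1,122.84 = $3,729.24
Base monthly escrow = $3,729.24 / 12 = $310.77
Monthly shortage recovery: $999.00 ÷ 12 = $83.25
New monthly escrow = $310.77 + $83.25 = $394.02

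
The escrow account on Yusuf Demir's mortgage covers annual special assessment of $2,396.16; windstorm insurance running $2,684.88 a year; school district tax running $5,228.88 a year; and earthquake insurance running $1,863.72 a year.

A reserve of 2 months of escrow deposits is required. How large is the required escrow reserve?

$2,028.94

Special assessment: $2,396.16 annually
Windstorm insurance: $2,684.88 annually
School district tax: $5,228.88 annually
Earthquake insurance: $1,863.72 annually
Combined annual = $2,396.16 + $2,684.88 + $5,228.88 + $1,863.72 = $12,173.64
Base monthly escrow = $12,173.64 ÷ 12 = $1,014.47
Required cushion = 2 × $1,014.47 = $2,028.94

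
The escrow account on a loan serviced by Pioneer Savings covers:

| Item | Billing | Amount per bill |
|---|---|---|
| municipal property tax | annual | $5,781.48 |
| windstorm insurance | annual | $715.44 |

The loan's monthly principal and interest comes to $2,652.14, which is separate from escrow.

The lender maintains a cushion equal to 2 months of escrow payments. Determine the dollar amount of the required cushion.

Municipal property tax = $5,781.48 per year
Windstorm insurance = $715.44 per year
Total per year = $5,781.48 + $715.44 = $6,496.92
Monthly escrow = $6,496.92 / 12 = $541.41
Reserve = 2 × $541.41 = $1,082.82

$1,082.82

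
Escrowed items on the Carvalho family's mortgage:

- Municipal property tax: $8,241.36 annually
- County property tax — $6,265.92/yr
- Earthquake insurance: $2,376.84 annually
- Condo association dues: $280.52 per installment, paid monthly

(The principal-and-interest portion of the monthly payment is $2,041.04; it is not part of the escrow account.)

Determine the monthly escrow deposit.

Municipal property tax — $8,241.36 per year
County property tax — $6,265.92 per year
Earthquake insurance — $2,376.84 per year
Condo association dues — $280.52 × 12 = $3,366.24 per year
Combined annual = $20,250.36
Monthly = $20,250.36 / 12 = $1,687.53

$1,687.53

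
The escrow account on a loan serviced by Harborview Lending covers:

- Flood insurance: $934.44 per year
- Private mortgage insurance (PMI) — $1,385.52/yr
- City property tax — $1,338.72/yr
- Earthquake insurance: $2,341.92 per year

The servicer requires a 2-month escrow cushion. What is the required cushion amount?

Flood insurance = $934.44/yr
Private mortgage insurance (PMI) = $1,385.52/yr
City property tax = $1,338.72/yr
Earthquake insurance = $2,341.92/yr
Combined annual = $6,000.60
Per month = $6,000.60 / 12 = $500.05
Reserve = 2 × $500.05 = $1,000.10

$1,000.10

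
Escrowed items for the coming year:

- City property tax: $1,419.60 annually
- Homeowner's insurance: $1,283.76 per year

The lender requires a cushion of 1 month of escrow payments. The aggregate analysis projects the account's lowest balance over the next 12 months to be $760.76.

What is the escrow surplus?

$535.48

City property tax — $1,419.60/yr
Homeowner's insurance — $1,283.76/yr
Combined annual = $2,703.36
Base monthly escrow = $2,703.36 ÷ 12 = $225.28
Required reserve = 1 × $225.28 = $225.28
Excess over cushion: $760.76 − $225.28 = $535.48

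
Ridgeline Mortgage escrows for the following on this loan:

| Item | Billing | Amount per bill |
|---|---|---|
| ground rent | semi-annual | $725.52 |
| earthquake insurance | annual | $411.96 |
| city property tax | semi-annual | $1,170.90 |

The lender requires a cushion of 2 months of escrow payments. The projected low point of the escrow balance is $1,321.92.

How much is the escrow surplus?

$621.12

Ground rent — $725.52 × 2 = $1,451.04/yr
Earthquake insurance — $411.96/yr
City property tax — $1,170.90 × 2 = $2,341.80/yr
Total per year = $1,451.04 + $411.96 + $2,341.80 = $4,204.80
Base monthly escrow = $4,204.80 ÷ 12 = $350.40
Required reserve = 2 × $350.40 = $700.80
Excess over cushion: $1,321.92 − $700.80 = $621.12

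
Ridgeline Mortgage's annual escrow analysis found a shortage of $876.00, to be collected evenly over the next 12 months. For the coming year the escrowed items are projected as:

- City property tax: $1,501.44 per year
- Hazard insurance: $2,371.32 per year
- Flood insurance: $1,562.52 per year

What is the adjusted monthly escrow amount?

$525.94

City property tax = $1,501.44/yr
Hazard insurance = $2,371.32/yr
Flood insurance = $1,562.52/yr
Yearly total = $1,501.44 + $2,371.32 + $1,562.52 = $5,435.28
Monthly = $5,435.28 / 12 = $452.94
Shortage spread = $876.00 ÷ 12 = $73.00/mo
Adjusted monthly = $452.94 + $73.00 = $525.94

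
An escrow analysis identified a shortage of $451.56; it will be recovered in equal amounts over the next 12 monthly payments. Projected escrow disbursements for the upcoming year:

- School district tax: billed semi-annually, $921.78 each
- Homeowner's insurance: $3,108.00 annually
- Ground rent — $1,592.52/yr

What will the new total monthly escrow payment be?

$582.97

School district tax: $921.78 × 2 = $1,843.56/yr
Homeowner's insurance: $3,108.00/yr
Ground rent: $1,592.52/yr
Combined annual = $1,843.56 + $3,108.00 + $1,592.52 = $6,544.08
Per month = $6,544.08 / 12 = $545.34
Monthly shortage recovery: $451.56 ÷ 12 = $37.63
Adjusted monthly = $545.34 + $37.63 = $582.97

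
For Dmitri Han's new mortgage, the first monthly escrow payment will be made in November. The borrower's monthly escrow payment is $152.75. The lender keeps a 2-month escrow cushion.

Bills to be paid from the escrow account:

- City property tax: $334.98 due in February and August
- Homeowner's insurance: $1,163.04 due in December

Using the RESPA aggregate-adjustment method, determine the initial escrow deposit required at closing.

$1,192.52

Cushion = 2 × $152.75 = $305.50
Trial balance (start $0, +$152.75 each month, − disbursements):
  Nov: +$152.75 → $152.75
  Dec: +$152.75 − $1,163.04 → -$857.54
  Jan: +$152.75 → -$704.79
  Feb: +$152.75 − $334.98 → -$887.02
  Mar: +$152.75 → -$734.27
  Apr: +$152.75 → -$581.52
  May: +$152.75 → -$428.77
  Jun: +$152.75 → -$276.02
  Jul: +$152.75 → -$123.27
  Aug: +$152.75 − $334.98 → -$305.50
  Sep: +$152.75 → -$152.75
  Oct: +$152.75 → $0.00
Lowest trial balance = -$887.02 (Feb)
Initial deposit = cushion − low point = $305.50 − (-$887.02) = $1,192.52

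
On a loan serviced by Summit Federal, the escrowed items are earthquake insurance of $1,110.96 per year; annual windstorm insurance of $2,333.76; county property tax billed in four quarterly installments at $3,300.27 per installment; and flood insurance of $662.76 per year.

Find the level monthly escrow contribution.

$1,442.38

Earthquake insurance — $1,110.96 per year
Windstorm insurance — $2,333.76 per year
County property tax — $3,300.27 × 4 = $13,201.08 per year
Flood insurance — $662.76 per year
Yearly total = $17,308.56
Monthly escrow = $17,308.56 / 12 = $1,442.38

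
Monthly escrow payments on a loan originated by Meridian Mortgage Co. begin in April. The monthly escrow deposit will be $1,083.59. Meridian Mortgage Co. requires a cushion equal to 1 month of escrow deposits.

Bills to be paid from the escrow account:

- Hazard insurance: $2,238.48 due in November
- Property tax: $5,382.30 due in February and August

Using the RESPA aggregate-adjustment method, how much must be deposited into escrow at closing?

$2,167.18

Cushion = 1 × $1,083.59 = $1,083.59
Trial balance (start $0, +$1,083.59 each month, − disbursements):
  Apr: +$1,083.59 → $1,083.59
  May: +$1,083.59 → $2,167.18
  Jun: +$1,083.59 → $3,250.77
  Jul: +$1,083.59 → $4,334.36
  Aug: +$1,083.59 − $5,382.30 → $35.65
  Sep: +$1,083.59 → $1,119.24
  Oct: +$1,083.59 → $2,202.83
  Nov: +$1,083.59 − $2,238.48 → $1,047.94
  Dec: +$1,083.59 → $2,131.53
  Jan: +$1,083.59 → $3,215.12
  Feb: +$1,083.59 − $5,382.30 → -$1,083.59
  Mar: +$1,083.59 → $0.00
Lowest trial balance = -$1,083.59 (Feb)
Initial deposit = cushion − low point = $1,083.59 − (-$1,083.59) = $2,167.18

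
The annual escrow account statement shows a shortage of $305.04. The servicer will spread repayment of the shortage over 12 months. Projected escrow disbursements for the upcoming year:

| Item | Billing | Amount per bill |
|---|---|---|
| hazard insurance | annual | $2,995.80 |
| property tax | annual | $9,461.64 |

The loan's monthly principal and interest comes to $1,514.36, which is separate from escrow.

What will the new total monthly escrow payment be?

Hazard insurance — $2,995.80
Property tax — $9,461.64
Total per year = $12,457.44
Monthly escrow = $12,457.44 ÷ 12 = $1,038.12
Shortage spread = $305.04 / 12 = $25.42/mo
New monthly escrow = $1,038.12 + $25.42 = $1,063.54

$1,063.54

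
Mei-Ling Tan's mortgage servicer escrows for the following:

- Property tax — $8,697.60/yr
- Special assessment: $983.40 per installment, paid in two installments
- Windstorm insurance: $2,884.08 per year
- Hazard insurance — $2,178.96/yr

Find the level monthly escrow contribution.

$1,310.62

Property tax = $8,697.60 annually
Special assessment = $983.40 × 2 = $1,966.80 annually
Windstorm insurance = $2,884.08 annually
Hazard insurance = $2,178.96 annually
Total annual escrow = $15,727.44
Monthly escrow = $15,727.44 ÷ 12 = $1,310.62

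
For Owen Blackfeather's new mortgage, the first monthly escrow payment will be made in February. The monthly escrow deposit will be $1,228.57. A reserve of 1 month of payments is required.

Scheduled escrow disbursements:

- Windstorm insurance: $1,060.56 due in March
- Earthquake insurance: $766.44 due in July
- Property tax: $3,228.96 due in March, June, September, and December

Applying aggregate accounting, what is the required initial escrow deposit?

$3,060.95

Cushion = 1 × $1,228.57 = $1,228.57
Trial balance (start $0, +$1,228.57 each month, − disbursements):
  Feb: +$1,228.57 → $1,228.57
  Mar: +$1,228.57 − $4,289.52 → -$1,832.38
  Apr: +$1,228.57 → -$603.81
  May: +$1,228.57 → $624.76
  Jun: +$1,228.57 − $3,228.96 → -$1,375.63
  Jul: +$1,228.57 − $766.44 → -$913.50
  Aug: +$1,228.57 → $315.07
  Sep: +$1,228.57 − $3,228.96 → -$1,685.32
  Oct: +$1,228.57 → -$456.75
  Nov: +$1,228.57 → $771.82
  Dec: +$1,228.57 − $3,228.96 → -$1,228.57
  Jan: +$1,228.57 → $0.00
Lowest trial balance = -$1,832.38 (Mar)
Initial deposit = cushion − low point = $1,228.57 − (-$1,832.38) = $3,060.95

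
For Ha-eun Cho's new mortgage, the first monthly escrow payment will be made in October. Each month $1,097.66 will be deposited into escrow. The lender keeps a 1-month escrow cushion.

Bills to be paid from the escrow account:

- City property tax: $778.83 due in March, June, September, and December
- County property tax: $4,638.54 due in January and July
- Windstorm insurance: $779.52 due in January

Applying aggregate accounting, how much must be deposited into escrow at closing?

Cushion = 1 × $1,097.66 = $1,097.66
Trial balance (start $0, +$1,097.66 each month, − disbursements):
  Oct: +$1,097.66 → $1,097.66
  Nov: +$1,097.66 → $2,195.32
  Dec: +$1,097.66 − $778.83 → $2,514.15
  Jan: +$1,097.66 − $5,418.06 → -$1,806.25
  Feb: +$1,097.66 → -$708.59
  Mar: +$1,097.66 − $778.83 → -$389.76
  Apr: +$1,097.66 → $707.90
  May: +$1,097.66 → $1,805.56
  Jun: +$1,097.66 − $778.83 → $2,124.39
  Jul: +$1,097.66 − $4,638.54 → -$1,416.49
  Aug: +$1,097.66 → -$318.83
  Sep: +$1,097.66 − $778.83 → $0.00
Lowest trial balance = -$1,806.25 (Jan)
Initial deposit = cushion − low point = $1,097.66 − (-$1,806.25) = $2,903.91

$2,903.91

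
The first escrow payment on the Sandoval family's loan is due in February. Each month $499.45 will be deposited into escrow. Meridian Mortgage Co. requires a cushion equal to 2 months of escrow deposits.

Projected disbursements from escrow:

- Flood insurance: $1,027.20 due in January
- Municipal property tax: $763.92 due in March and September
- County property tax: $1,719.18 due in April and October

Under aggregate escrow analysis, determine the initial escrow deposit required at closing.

$1,983.65

Cushion = 2 × $499.45 = $998.90
Trial balance (start $0, +$499.45 each month, − disbursements):
  Feb: +$499.45 → $499.45
  Mar: +$499.45 − $763.92 → $234.98
  Apr: +$499.45 − $1,719.18 → -$984.75
  May: +$499.45 → -$485.30
  Jun: +$499.45 → $14.15
  Jul: +$499.45 → $513.60
  Aug: +$499.45 → $1,013.05
  Sep: +$499.45 − $763.92 → $748.58
  Oct: +$499.45 − $1,719.18 → -$471.15
  Nov: +$499.45 → $28.30
  Dec: +$499.45 → $527.75
  Jan: +$499.45 − $1,027.20 → $0.00
Lowest trial balance = -$984.75 (Apr)
Initial deposit = cushion − low point = $998.90 − (-$984.75) = $1,983.65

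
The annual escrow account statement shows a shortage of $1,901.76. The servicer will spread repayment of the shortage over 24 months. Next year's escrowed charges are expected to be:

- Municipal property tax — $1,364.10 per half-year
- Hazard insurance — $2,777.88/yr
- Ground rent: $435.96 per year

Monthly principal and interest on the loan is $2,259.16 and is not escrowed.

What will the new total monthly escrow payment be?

Municipal property tax = $1,364.10 × 2 = $2,728.20 annually
Hazard insurance = $2,777.88 annually
Ground rent = $435.96 annually
Yearly total = $2,728.20 + $2,777.88 + $435.96 = $5,942.04
Per month = $5,942.04 / 12 = $495.17
Shortage spread = $1,901.76 ÷ 24 = $79.24/mo
New monthly escrow = $495.17 + $79.24 = $574.41

$574.41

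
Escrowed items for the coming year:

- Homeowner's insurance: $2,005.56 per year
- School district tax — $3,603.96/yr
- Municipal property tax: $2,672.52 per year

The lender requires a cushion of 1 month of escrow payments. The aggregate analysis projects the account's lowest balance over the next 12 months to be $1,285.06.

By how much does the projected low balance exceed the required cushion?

Homeowner's insurance — $2,005.56 per year
School district tax — $3,603.96 per year
Municipal property tax — $2,672.52 per year
Annual escrow total = $2,005.56 + $3,603.96 + $2,672.52 = $8,282.04
Monthly escrow = $8,282.04 ÷ 12 = $690.17
Cushion = 1 × $690.17 = $690.17
Surplus = $1,285.06 − $690.17 = $594.89

$594.89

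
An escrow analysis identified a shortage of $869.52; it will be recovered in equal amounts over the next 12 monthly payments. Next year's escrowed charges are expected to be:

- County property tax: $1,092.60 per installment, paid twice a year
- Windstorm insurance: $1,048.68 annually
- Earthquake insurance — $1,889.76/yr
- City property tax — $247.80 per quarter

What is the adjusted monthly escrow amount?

County property tax = $1,092.60 × 2 = $2,185.20
Windstorm insurance = $1,048.68
Earthquake insurance = $1,889.76
City property tax = $247.80 × 4 = $991.20
Combined annual = $6,114.84
Base monthly escrow = $6,114.84 / 12 = $509.57
Shortage spread = $869.52 / 12 = $72.46/mo
Adjusted monthly = $509.57 + $72.46 = $582.03

$582.03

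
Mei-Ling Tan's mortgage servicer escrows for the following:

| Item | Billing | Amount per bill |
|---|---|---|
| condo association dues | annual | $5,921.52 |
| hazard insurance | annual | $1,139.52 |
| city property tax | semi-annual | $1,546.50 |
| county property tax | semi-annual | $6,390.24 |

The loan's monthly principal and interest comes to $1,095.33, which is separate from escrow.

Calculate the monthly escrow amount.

Condo association dues — $5,921.52 per year
Hazard insurance — $1,139.52 per year
City property tax — $1,546.50 × 2 = $3,093.00 per year
County property tax — $6,390.24 × 2 = $12,780.48 per year
Annual escrow total = $5,921.52 + $1,139.52 + $3,093.00 + $12,780.48 = $22,934.52
Monthly = $22,934.52 / 12 = $1,911.21

$1,911.21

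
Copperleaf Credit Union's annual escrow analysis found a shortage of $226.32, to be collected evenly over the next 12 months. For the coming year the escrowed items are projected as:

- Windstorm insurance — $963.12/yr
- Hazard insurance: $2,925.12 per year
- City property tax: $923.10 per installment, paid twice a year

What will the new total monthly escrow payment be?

Windstorm insurance: $963.12/yr
Hazard insurance: $2,925.12/yr
City property tax: $923.10 × 2 = $1,846.20/yr
Total annual escrow = $963.12 + $2,925.12 + $1,846.20 = $5,734.44
Monthly escrow = $5,734.44 ÷ 12 = $477.87
Shortage spread = $226.32 / 12 = $18.86/mo
Adjusted monthly = $477.87 + $18.86 = $496.73

$496.73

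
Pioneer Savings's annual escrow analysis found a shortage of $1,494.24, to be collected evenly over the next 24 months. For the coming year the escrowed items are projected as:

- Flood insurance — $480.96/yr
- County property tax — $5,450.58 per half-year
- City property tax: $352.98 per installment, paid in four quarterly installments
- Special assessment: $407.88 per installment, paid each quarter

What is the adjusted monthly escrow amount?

Flood insurance: $480.96
County property tax: $5,450.58 × 2 = $10,901.16
City property tax: $352.98 × 4 = $1,411.92
Special assessment: $407.88 × 4 = $1,631.52
Combined annual = $480.96 + $10,901.16 + $1,411.92 + $1,631.52 = $14,425.56
Monthly escrow = $14,425.56 ÷ 12 = $1,202.13
Shortage spread = $1,494.24 / 24 = $62.26/mo
Adjusted monthly = $1,202.13 + $62.26 = $1,264.39

$1,264.39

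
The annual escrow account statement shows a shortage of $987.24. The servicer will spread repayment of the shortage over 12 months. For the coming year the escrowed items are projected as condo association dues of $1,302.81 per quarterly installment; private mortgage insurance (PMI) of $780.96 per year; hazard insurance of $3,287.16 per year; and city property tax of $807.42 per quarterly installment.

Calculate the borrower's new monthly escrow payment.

$1,124.69

Condo association dues = $1,302.81 × 4 = $5,211.24/yr
Private mortgage insurance (PMI) = $780.96/yr
Hazard insurance = $3,287.16/yr
City property tax = $807.42 × 4 = $3,229.68/yr
Total annual escrow = $12,509.04
Base monthly escrow = $12,509.04 / 12 = $1,042.42
Monthly shortage recovery: $987.24 ÷ 12 = $82.27
New monthly escrow = $1,042.42 + $82.27 = $1,124.69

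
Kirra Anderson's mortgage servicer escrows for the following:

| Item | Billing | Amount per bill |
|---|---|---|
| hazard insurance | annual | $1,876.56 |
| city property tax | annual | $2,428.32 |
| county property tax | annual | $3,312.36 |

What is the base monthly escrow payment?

$634.77

Hazard insurance: $1,876.56 annually
City property tax: $2,428.32 annually
County property tax: $3,312.36 annually
Total per year = $7,617.24
Monthly = $7,617.24 / 12 = $634.77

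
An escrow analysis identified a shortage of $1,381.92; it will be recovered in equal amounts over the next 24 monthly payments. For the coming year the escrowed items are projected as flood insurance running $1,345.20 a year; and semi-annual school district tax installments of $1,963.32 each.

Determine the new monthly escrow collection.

Flood insurance = $1,345.20 annually
School district tax = $1,963.32 × 2 = $3,926.64 annually
Total annual escrow = $1,345.20 + $3,926.64 = $5,271.84
Monthly = $5,271.84 ÷ 12 = $439.32
Monthly shortage recovery: $1,381.92 ÷ 24 = $57.58
Adjusted monthly = $439.32 + $57.58 = $496.90

$496.90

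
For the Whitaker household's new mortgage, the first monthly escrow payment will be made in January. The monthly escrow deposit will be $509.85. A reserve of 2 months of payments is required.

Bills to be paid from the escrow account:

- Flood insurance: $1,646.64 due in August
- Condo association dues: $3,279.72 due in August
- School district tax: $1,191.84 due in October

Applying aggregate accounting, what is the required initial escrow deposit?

$2,039.40

Cushion = 2 × $509.85 = $1,019.70
Trial balance (start $0, +$509.85 each month, − disbursements):
  Jan: +$509.85 → $509.85
  Feb: +$509.85 → $1,019.70
  Mar: +$509.85 → $1,529.55
  Apr: +$509.85 → $2,039.40
  May: +$509.85 → $2,549.25
  Jun: +$509.85 → $3,059.10
  Jul: +$509.85 → $3,568.95
  Aug: +$509.85 − $4,926.36 → -$847.56
  Sep: +$509.85 → -$337.71
  Oct: +$509.85 − $1,191.84 → -$1,019.70
  Nov: +$509.85 → -$509.85
  Dec: +$509.85 → $0.00
Lowest trial balance = -$1,019.70 (Oct)
Initial deposit = cushion − low point = $1,019.70 − (-$1,019.70) = $2,039.40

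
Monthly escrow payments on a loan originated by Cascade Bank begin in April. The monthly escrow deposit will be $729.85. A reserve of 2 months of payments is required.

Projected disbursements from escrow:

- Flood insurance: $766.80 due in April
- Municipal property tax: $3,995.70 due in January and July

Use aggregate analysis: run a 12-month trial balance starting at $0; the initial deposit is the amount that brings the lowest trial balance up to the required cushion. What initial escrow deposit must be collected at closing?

Cushion = 2 × $729.85 = $1,459.70
Trial balance (start $0, +$729.85 each month, − disbursements):
  Apr: +$729.85 − $766.80 → -$36.95
  May: +$729.85 → $692.90
  Jun: +$729.85 → $1,422.75
  Jul: +$729.85 − $3,995.70 → -$1,843.10
  Aug: +$729.85 → -$1,113.25
  Sep: +$729.85 → -$383.40
  Oct: +$729.85 → $346.45
  Nov: +$729.85 → $1,076.30
  Dec: +$729.85 → $1,806.15
  Jan: +$729.85 − $3,995.70 → -$1,459.70
  Feb: +$729.85 → -$729.85
  Mar: +$729.85 → $0.00
Lowest trial balance = -$1,843.10 (Jul)
Initial deposit = cushion − low point = $1,459.70 − (-$1,843.10) = $3,302.80

$3,302.80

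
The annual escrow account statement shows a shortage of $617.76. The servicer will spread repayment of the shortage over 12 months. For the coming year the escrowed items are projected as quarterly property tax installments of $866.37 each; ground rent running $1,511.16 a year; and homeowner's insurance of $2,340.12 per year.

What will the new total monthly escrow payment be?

Property tax: $866.37 × 4 = $3,465.48/yr
Ground rent: $1,511.16/yr
Homeowner's insurance: $2,340.12/yr
Yearly total = $3,465.48 + $1,511.16 + $2,340.12 = $7,316.76
Per month = $7,316.76 / 12 = $609.73
Shortage per month = $617.76 ÷ 12 = $51.48
Adjusted monthly = $609.73 + $51.48 = $661.21

$661.21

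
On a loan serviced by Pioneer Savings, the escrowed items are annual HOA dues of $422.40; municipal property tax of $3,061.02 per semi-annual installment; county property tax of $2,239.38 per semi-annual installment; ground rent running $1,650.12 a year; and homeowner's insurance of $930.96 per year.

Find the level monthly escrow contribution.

HOA dues: $422.40/yr
Municipal property tax: $3,061.02 × 2 = $6,122.04/yr
County property tax: $2,239.38 × 2 = $4,478.76/yr
Ground rent: $1,650.12/yr
Homeowner's insurance: $930.96/yr
Total per year = $422.40 + $6,122.04 + $4,478.76 + $1,650.12 + $930.96 = $13,604.28
Monthly escrow = $13,604.28 / 12 = $1,133.69

$1,133.69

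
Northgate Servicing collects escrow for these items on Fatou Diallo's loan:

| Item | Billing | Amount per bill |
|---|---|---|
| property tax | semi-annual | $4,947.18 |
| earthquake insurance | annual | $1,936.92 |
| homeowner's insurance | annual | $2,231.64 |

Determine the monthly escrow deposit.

Property tax — $4,947.18 × 2 = $9,894.36 annually
Earthquake insurance — $1,936.92 annually
Homeowner's insurance — $2,231.64 annually
Total per year = $14,062.92
Monthly escrow = $14,062.92 ÷ 12 = $1,171.91

$1,171.91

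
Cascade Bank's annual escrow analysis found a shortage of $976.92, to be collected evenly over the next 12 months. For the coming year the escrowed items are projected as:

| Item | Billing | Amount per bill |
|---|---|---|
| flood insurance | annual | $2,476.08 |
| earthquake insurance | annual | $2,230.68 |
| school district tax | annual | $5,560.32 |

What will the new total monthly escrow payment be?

Flood insurance = $2,476.08 annually
Earthquake insurance = $2,230.68 annually
School district tax = $5,560.32 annually
Yearly total = $2,476.08 + $2,230.68 + $5,560.32 = $10,267.08
Monthly = $10,267.08 / 12 = $855.59
Shortage per month = $976.92 ÷ 12 = $81.41
Adjusted monthly = $855.59 + $81.41 = $937.00

$937.00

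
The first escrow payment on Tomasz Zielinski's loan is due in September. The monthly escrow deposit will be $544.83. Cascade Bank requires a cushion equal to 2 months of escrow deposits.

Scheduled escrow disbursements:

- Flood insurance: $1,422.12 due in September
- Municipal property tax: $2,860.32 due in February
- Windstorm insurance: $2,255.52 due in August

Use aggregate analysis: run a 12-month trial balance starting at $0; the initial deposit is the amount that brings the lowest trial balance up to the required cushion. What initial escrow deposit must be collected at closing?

$2,103.12

Cushion = 2 × $544.83 = $1,089.66
Trial balance (start $0, +$544.83 each month, − disbursements):
  Sep: +$544.83 − $1,422.12 → -$877.29
  Oct: +$544.83 → -$332.46
  Nov: +$544.83 → $212.37
  Dec: +$544.83 → $757.20
  Jan: +$544.83 → $1,302.03
  Feb: +$544.83 − $2,860.32 → -$1,013.46
  Mar: +$544.83 → -$468.63
  Apr: +$544.83 → $76.20
  May: +$544.83 → $621.03
  Jun: +$544.83 → $1,165.86
  Jul: +$544.83 → $1,710.69
  Aug: +$544.83 − $2,255.52 → $0.00
Lowest trial balance = -$1,013.46 (Feb)
Initial deposit = cushion − low point = $1,089.66 − (-$1,013.46) = $2,103.12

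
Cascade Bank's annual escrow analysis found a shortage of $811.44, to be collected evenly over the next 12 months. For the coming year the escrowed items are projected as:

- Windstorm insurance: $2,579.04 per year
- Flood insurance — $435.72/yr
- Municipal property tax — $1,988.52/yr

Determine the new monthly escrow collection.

$484.56

Windstorm insurance = $2,579.04
Flood insurance = $435.72
Municipal property tax = $1,988.52
Annual escrow total = $2,579.04 + $435.72 + $1,988.52 = $5,003.28
Per month = $5,003.28 / 12 = $416.94
Monthly shortage recovery: $811.44 / 12 = $67.62
New monthly escrow = $416.94 + $67.62 = $484.56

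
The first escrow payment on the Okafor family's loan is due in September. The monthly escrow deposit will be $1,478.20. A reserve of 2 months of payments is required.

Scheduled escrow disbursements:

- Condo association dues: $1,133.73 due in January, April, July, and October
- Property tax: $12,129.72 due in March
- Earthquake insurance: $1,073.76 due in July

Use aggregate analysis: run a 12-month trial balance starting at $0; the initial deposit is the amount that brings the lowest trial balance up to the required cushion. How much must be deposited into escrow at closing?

$7,006.18

Cushion = 2 × $1,478.20 = $2,956.40
Trial balance (start $0, +$1,478.20 each month, − disbursements):
  Sep: +$1,478.20 → $1,478.20
  Oct: +$1,478.20 − $1,133.73 → $1,822.67
  Nov: +$1,478.20 → $3,300.87
  Dec: +$1,478.20 → $4,779.07
  Jan: +$1,478.20 − $1,133.73 → $5,123.54
  Feb: +$1,478.20 → $6,601.74
  Mar: +$1,478.20 − $12,129.72 → -$4,049.78
  Apr: +$1,478.20 − $1,133.73 → -$3,705.31
  May: +$1,478.20 → -$2,227.11
  Jun: +$1,478.20 → -$748.91
  Jul: +$1,478.20 − $2,207.49 → -$1,478.20
  Aug: +$1,478.20 → $0.00
Lowest trial balance = -$4,049.78 (Mar)
Initial deposit = cushion − low point = $2,956.40 − (-$4,049.78) = $7,006.18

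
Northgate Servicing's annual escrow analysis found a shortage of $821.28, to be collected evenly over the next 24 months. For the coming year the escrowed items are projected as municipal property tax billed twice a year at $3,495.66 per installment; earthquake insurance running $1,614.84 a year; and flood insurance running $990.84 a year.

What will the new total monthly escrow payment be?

Municipal property tax = $3,495.66 × 2 = $6,991.32 per year
Earthquake insurance = $1,614.84 per year
Flood insurance = $990.84 per year
Combined annual = $9,597.00
Base monthly escrow = $9,597.00 / 12 = $799.75
Shortage per month = $821.28 / 24 = $34.22
New monthly escrow = $799.75 + $34.22 = $833.97

$833.97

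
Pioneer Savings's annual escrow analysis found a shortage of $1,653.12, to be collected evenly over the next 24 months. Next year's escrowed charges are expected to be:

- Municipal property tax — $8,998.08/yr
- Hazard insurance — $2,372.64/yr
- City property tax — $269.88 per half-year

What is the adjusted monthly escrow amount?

Municipal property tax: $8,998.08 annually
Hazard insurance: $2,372.64 annually
City property tax: $269.88 × 2 = $539.76 annually
Yearly total = $8,998.08 + $2,372.64 + $539.76 = $11,910.48
Monthly escrow = $11,910.48 / 12 = $992.54
Monthly shortage recovery: $1,653.12 / 24 = $68.88
Adjusted monthly = $992.54 + $68.88 = $1,061.42

$1,061.42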